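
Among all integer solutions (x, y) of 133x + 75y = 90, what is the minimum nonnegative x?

gcd(133, 75):
  133 = 1*75 + 58
  75 = 1*58 + 17
  58 = 3*17 + 7
  17 = 2*7 + 3
  7 = 2*3 + 1
  3 = 3*1
so gcd(133, 75) = 1.
1 divides 90, so solutions exist.
Back-substitute for Bézout coefficients:
  1 = 7 - 2*3
  ... = 133*(22) + 75*(-39)
Scale by 90/1 = 90: (x₀, y₀) = (1980, -3510).
General solution: x = 1980 + 75t, y = -3510 - 133t for integer t.
x ≥ 0: smallest is 1980 mod 75 = 30 (at t = -26), with y = -52.

30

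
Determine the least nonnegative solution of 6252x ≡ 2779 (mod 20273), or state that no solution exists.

7358

gcd(20273, 6252) = 1  (20273 = 3×6252 + 1517, 6252 = 4×1517 + 184, 1517 = 8×184 + 45, 184 = 4×45 + 4, 45 = 11×4 + 1, 4 = 4×1).
1 divides 2779, so solutions exist.
Back-substituting, 6252×(-4958) + 20273×(1529) = 1.
So 6252×(-4958) ≡ 1 (mod 20273); multiply by 2779: x ≡ -13778282 (mod 20273).
Smallest nonnegative: x = -13778282 mod 20273 = 7358.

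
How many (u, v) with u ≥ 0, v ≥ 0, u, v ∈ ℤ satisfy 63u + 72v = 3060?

gcd(72, 63) = 9.
By Bézout, 63×(-1) + 72×(1) = 9.
One solution: (4, 39).
General: u = 4 + 8t, v = 39 - 7t.
u ≥ 0 ⇒ t ≥ 0; v ≥ 0 ⇒ t ≤ 5. So t ∈ [0, 5]: 6 solutions.

6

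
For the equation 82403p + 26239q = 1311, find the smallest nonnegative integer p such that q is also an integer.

1360

gcd(82403, 26239):
  82403 = 3×26239 + 3686
  26239 = 7×3686 + 437
  3686 = 8×437 + 190
  437 = 2×190 + 57
  190 = 3×57 + 19
  57 = 3×19
so gcd(82403, 26239) = 19.
19 divides 1311, so solutions exist.
Back-substitute for Bézout coefficients:
  19 = 190 - 3×57
  ... = 82403×(420) + 26239×(-1319)
Scale by 1311/19 = 69: (p₀, q₀) = (28980, -91011).
General solution: p = 28980 + 1381t, q = -91011 - 4337t for integer t.
p ≥ 0: smallest is 28980 mod 1381 = 1360 (at t = -20), with q = -4271.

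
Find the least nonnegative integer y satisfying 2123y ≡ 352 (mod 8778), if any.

gcd(8778, 2123) = 11  (8778 = 4×2123 + 286, 2123 = 7×286 + 121, 286 = 2×121 + 44, 121 = 2×44 + 33, 44 = 1×33 + 11, 33 = 3×11).
11 divides 352, so solutions exist.
Back-substituting, 2123×(-215) + 8778×(52) = 11.
So 2123×(-215) ≡ 11 (mod 8778); multiply by 32: y ≡ -6880 (mod 798).
Smallest nonnegative: y = -6880 mod 798 = 302.

302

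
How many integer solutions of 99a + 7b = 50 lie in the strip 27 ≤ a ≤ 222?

28

gcd(99, 7):
  99 = 14*7 + 1
  7 = 7*1
so gcd(99, 7) = 1.
Back-substitute for Bézout coefficients:
  1 = 99 - 14*7
  ... = 99*(1) + 7*(-14)
Scale by 50: particular solution (50, -700); reduce a mod 7: (1, -7).
General solution: a = 1 + 7t, b = -7 - 99t for integer t.
27 ≤ 1 + 7t ≤ 222 gives t ∈ [4, 31], which is 28 values.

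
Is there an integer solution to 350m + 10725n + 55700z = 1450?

yes

gcd(10725, 350) = 25.
gcd(25, 55700) = 25.
25 divides 1450, so integer solutions exist.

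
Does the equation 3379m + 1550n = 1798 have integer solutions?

gcd(3379, 1550) = 31.
31 divides 1798, so integer solutions exist.

yes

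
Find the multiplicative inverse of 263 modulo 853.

733

gcd(853, 263) = 1.
By Bézout, 263·(-120) + 853·(37) = 1.
So 263·-120 ≡ 1 (mod 853), and -120 mod 853 = 733.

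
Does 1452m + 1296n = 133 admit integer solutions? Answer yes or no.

gcd(1452, 1296) = 12  (1452 = 1*1296 + 156, 1296 = 8*156 + 48, 156 = 3*48 + 12, 48 = 4*12).
12 does not divide 133 (remainder 1), so no integer solutions.

no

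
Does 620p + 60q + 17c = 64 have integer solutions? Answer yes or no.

gcd(620, 60) = 20  (620 = 10×60 + 20, 60 = 3×20).
gcd(20, 17) = 1.
1 divides 64, so integer solutions exist.

yes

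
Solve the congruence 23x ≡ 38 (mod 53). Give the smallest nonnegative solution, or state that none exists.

gcd(53, 23) = 1  (53 = 2×23 + 7, 23 = 3×7 + 2, 7 = 3×2 + 1, 2 = 2×1).
1 divides 38, so solutions exist.
Back-substituting, 23×(-23) + 53×(10) = 1.
So 23×(-23) ≡ 1 (mod 53); multiply by 38: x ≡ -874 (mod 53).
Smallest nonnegative: x = -874 mod 53 = 27.

27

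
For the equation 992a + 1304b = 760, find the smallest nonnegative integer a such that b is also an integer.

31

gcd(1304, 992):
  1304 = 1*992 + 312
  992 = 3*312 + 56
  312 = 5*56 + 32
  56 = 1*32 + 24
  32 = 1*24 + 8
  24 = 3*8
so gcd(1304, 992) = 8.
8 divides 760, so solutions exist.
Back-substitute for Bézout coefficients:
  8 = 32 - 1*24
  ... = 992*(-46) + 1304*(35)
Scale by 760/8 = 95: (a₀, b₀) = (-4370, 3325).
General solution: a = -4370 + 163t, b = 3325 - 124t for integer t.
a ≥ 0: smallest is -4370 mod 163 = 31 (at t = 27), with b = -23.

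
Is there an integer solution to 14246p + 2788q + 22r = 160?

gcd(14246, 2788):
  14246 = 5·2788 + 306
  2788 = 9·306 + 34
  306 = 9·34
so gcd(14246, 2788) = 34.
gcd(34, 22) = 2.
2 divides 160, so integer solutions exist.

yes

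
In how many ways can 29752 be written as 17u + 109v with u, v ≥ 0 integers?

gcd(109, 17):
  109 = 6·17 + 7
  17 = 2·7 + 3
  7 = 2·3 + 1
  3 = 3·1
so gcd(109, 17) = 1.
Back-substitute for Bézout coefficients:
  1 = 7 - 2·3
  ... = 17·(-32) + 109·(5)
Scale by 29752: one solution is (-952064, 148760). Reduce u mod 109: (51, 265).
General: u = 51 + 109t, v = 265 - 17t.
u ≥ 0 ⇒ t ≥ 0; v ≥ 0 ⇒ t ≤ 15. So t ∈ [0, 15]: 16 solutions.

16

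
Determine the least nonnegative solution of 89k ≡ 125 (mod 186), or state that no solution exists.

85

gcd(186, 89):
  186 = 2×89 + 8
  89 = 11×8 + 1
  8 = 8×1
so gcd(186, 89) = 1.
1 divides 125, so solutions exist.
Back-substitute for Bézout coefficients:
  1 = 89 - 11×8
  ... = 89×(23) + 186×(-11)
So 89×(23) ≡ 1 (mod 186); multiply by 125: k ≡ 2875 (mod 186).
Smallest nonnegative: k = 2875 mod 186 = 85.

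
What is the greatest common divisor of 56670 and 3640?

gcd(56670, 3640):
  56670 = 15×3640 + 2070
  3640 = 1×2070 + 1570
  2070 = 1×1570 + 500
  1570 = 3×500 + 70
  500 = 7×70 + 10
  70 = 7×10
so gcd(56670, 3640) = 10.

10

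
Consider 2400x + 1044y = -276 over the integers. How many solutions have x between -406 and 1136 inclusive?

18

gcd(2400, 1044) = 12.
By Bézout, 2400*(-10) + 1044*(23) = 12.
Particular solution: (56, -129).
General solution: x = 56 + 87t, y = -129 - 200t for integer t.
-406 ≤ 56 + 87t ≤ 1136 gives t ∈ [-5, 12], which is 18 values.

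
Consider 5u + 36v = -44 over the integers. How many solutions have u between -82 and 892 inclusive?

gcd(36, 5) = 1.
By Bézout, 5·(-7) + 36·(1) = 1.
Particular solution: (20, -4).
General solution: u = 20 + 36t, v = -4 - 5t for integer t.
-82 ≤ 20 + 36t ≤ 892 gives t ∈ [-2, 24], which is 27 values.

27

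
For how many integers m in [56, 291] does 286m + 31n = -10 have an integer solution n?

8

gcd(286, 31) = 1  (286 = 9·31 + 7, 31 = 4·7 + 3, 7 = 2·3 + 1, 3 = 3·1).
Back-substituting, 286·(9) + 31·(-83) = 1.
Scale by -10: particular solution (-90, 830); reduce m mod 31: (3, -28).
General solution: m = 3 + 31t, n = -28 - 286t for integer t.
56 ≤ 3 + 31t ≤ 291 gives t ∈ [2, 9], which is 8 values.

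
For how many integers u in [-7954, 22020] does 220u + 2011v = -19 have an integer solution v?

15

gcd(2011, 220) = 1  (2011 = 9·220 + 31, 220 = 7·31 + 3, 31 = 10·3 + 1, 3 = 3·1).
Back-substituting, 220·(-649) + 2011·(71) = 1.
Scale by -19: particular solution (12331, -1349); reduce u mod 2011: (265, -29).
General solution: u = 265 + 2011t, v = -29 - 220t for integer t.
-7954 ≤ 265 + 2011t ≤ 22020 gives t ∈ [-4, 10], which is 15 values.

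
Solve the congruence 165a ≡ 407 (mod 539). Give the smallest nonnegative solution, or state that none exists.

9

gcd(539, 165) = 11  (539 = 3×165 + 44, 165 = 3×44 + 33, 44 = 1×33 + 11, 33 = 3×11).
11 divides 407, so solutions exist.
Back-substituting, 165×(-13) + 539×(4) = 11.
So 165×(-13) ≡ 11 (mod 539); multiply by 37: a ≡ -481 (mod 49).
Smallest nonnegative: a = -481 mod 49 = 9.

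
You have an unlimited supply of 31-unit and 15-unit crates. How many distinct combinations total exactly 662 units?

Need nonnegative integers with 31j + 15k = 662.
gcd(31, 15) = 1, and 31·(1) + 15·(-2) = 1.
So (j₀, k₀) = (662, -1324); general j = 662 + 15t, k = -1324 - 31t.
j ≥ 0 ⇒ t ≥ -44; k ≥ 0 ⇒ t ≤ -43. That's 2 values of t.

2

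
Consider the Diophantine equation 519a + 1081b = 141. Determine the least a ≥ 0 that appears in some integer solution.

gcd(1081, 519):
  1081 = 2*519 + 43
  519 = 12*43 + 3
  43 = 14*3 + 1
  3 = 3*1
so gcd(1081, 519) = 1.
1 divides 141, so solutions exist.
Back-substitute for Bézout coefficients:
  1 = 43 - 14*3
  ... = 519*(-352) + 1081*(169)
Scale by 141/1 = 141: (a₀, b₀) = (-49632, 23829).
General solution: a = -49632 + 1081t, b = 23829 - 519t for integer t.
a ≥ 0: smallest is -49632 mod 1081 = 94 (at t = 46), with b = -45.

94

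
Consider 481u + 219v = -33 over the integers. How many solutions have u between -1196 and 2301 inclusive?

16

gcd(481, 219) = 1.
By Bézout, 481×(-56) + 219×(123) = 1.
Particular solution: (96, -211).
General solution: u = 96 + 219t, v = -211 - 481t for integer t.
-1196 ≤ 96 + 219t ≤ 2301 gives t ∈ [-5, 10], which is 16 values.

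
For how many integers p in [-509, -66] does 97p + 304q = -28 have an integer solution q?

2

gcd(304, 97):
  304 = 3×97 + 13
  97 = 7×13 + 6
  13 = 2×6 + 1
  6 = 6×1
so gcd(304, 97) = 1.
Back-substitute for Bézout coefficients:
  1 = 13 - 2×6
  ... = 97×(-47) + 304×(15)
Scale by -28: particular solution (1316, -420); reduce p mod 304: (100, -32).
General solution: p = 100 + 304t, q = -32 - 97t for integer t.
-509 ≤ 100 + 304t ≤ -66 gives t ∈ [-2, -1], which is 2 values.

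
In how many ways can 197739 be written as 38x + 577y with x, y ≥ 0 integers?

gcd(577, 38) = 1.
By Bézout, 38×(-167) + 577×(11) = 1.
One solution: (451, 313).
General: x = 451 + 577t, y = 313 - 38t.
x ≥ 0 ⇒ t ≥ 0; y ≥ 0 ⇒ t ≤ 8. So t ∈ [0, 8]: 9 solutions.

9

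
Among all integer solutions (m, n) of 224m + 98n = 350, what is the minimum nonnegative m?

gcd(224, 98):
  224 = 2×98 + 28
  98 = 3×28 + 14
  28 = 2×14
so gcd(224, 98) = 14.
14 divides 350, so solutions exist.
Back-substitute for Bézout coefficients:
  14 = 98 - 3×28
  ... = 224×(-3) + 98×(7)
Scale by 350/14 = 25: (m₀, n₀) = (-75, 175).
General solution: m = -75 + 7t, n = 175 - 16t for integer t.
m ≥ 0: smallest is -75 mod 7 = 2 (at t = 11), with n = -1.

2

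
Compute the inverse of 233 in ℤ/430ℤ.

227

gcd(430, 233):
  430 = 1*233 + 197
  233 = 1*197 + 36
  197 = 5*36 + 17
  36 = 2*17 + 2
  17 = 8*2 + 1
  2 = 2*1
so gcd(430, 233) = 1.
Back-substitute for Bézout coefficients:
  1 = 17 - 8*2
  ... = 233*(-203) + 430*(110)
So 233*-203 ≡ 1 (mod 430), and -203 mod 430 = 227.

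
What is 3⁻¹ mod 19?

gcd(19, 3) = 1.
By Bézout, 3·(-6) + 19·(1) = 1.
So 3·-6 ≡ 1 (mod 19), and -6 mod 19 = 13.

13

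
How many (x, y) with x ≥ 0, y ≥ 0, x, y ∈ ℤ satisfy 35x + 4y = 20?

1

gcd(35, 4) = 1  (35 = 8*4 + 3, 4 = 1*3 + 1, 3 = 3*1).
Back-substituting, 35*(-1) + 4*(9) = 1.
Scale by 20: one solution is (-20, 180). Reduce x mod 4: (0, 5).
General: x = 0 + 4t, y = 5 - 35t.
x ≥ 0 ⇒ t ≥ 0; y ≥ 0 ⇒ t ≤ 0. So t ∈ [0, 0]: 1 solution.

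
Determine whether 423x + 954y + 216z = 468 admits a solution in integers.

yes

gcd(954, 423):
  954 = 2·423 + 108
  423 = 3·108 + 99
  108 = 1·99 + 9
  99 = 11·9
so gcd(954, 423) = 9.
gcd(9, 216) = 9.
9 divides 468, so integer solutions exist.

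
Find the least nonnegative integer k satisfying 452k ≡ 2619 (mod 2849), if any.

2256

gcd(2849, 452):
  2849 = 6×452 + 137
  452 = 3×137 + 41
  137 = 3×41 + 14
  41 = 2×14 + 13
  14 = 1×13 + 1
  13 = 13×1
so gcd(2849, 452) = 1.
1 divides 2619, so solutions exist.
Back-substitute for Bézout coefficients:
  1 = 14 - 1×13
  ... = 452×(-208) + 2849×(33)
So 452×(-208) ≡ 1 (mod 2849); multiply by 2619: k ≡ -544752 (mod 2849).
Smallest nonnegative: k = -544752 mod 2849 = 2256.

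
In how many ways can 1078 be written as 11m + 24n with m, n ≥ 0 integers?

5

gcd(24, 11):
  24 = 2·11 + 2
  11 = 5·2 + 1
  2 = 2·1
so gcd(24, 11) = 1.
Back-substitute for Bézout coefficients:
  1 = 11 - 5·2
  ... = 11·(11) + 24·(-5)
Scale by 1078: one solution is (11858, -5390). Reduce m mod 24: (2, 44).
General: m = 2 + 24t, n = 44 - 11t.
m ≥ 0 ⇒ t ≥ 0; n ≥ 0 ⇒ t ≤ 4. So t ∈ [0, 4]: 5 solutions.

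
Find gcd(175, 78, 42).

gcd(175, 78) = 1.
gcd(1, 42) = 1.

1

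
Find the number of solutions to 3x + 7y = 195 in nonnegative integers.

10

gcd(7, 3):
  7 = 2×3 + 1
  3 = 3×1
so gcd(7, 3) = 1.
Back-substitute for Bézout coefficients:
  1 = 7 - 2×3
  ... = 3×(-2) + 7×(1)
Scale by 195: one solution is (-390, 195). Reduce x mod 7: (2, 27).
General: x = 2 + 7t, y = 27 - 3t.
x ≥ 0 ⇒ t ≥ 0; y ≥ 0 ⇒ t ≤ 9. So t ∈ [0, 9]: 10 solutions.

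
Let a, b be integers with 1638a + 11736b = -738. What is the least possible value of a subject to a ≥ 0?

gcd(11736, 1638):
  11736 = 7*1638 + 270
  1638 = 6*270 + 18
  270 = 15*18
so gcd(11736, 1638) = 18.
18 divides -738, so solutions exist.
Back-substitute for Bézout coefficients:
  18 = 1638 - 6*270
  ... = 1638*(43) + 11736*(-6)
Scale by -738/18 = -41: (a₀, b₀) = (-1763, 246).
General solution: a = -1763 + 652t, b = 246 - 91t for integer t.
a ≥ 0: smallest is -1763 mod 652 = 193 (at t = 3), with b = -27.

193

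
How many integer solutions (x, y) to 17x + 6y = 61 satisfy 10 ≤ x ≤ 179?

29

gcd(17, 6) = 1  (17 = 2×6 + 5, 6 = 1×5 + 1, 5 = 5×1).
Back-substituting, 17×(-1) + 6×(3) = 1.
Scale by 61: particular solution (-61, 183); reduce x mod 6: (5, -4).
General solution: x = 5 + 6t, y = -4 - 17t for integer t.
10 ≤ 5 + 6t ≤ 179 gives t ∈ [1, 29], which is 29 values.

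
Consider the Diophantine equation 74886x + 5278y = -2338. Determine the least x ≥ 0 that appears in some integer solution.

295

gcd(74886, 5278) = 14  (74886 = 14*5278 + 994, 5278 = 5*994 + 308, 994 = 3*308 + 70, 308 = 4*70 + 28, 70 = 2*28 + 14, 28 = 2*14).
14 divides -2338, so solutions exist.
Back-substituting, 74886*(154) + 5278*(-2185) = 14.
Scale by -2338/14 = -167: (x₀, y₀) = (-25718, 364895).
General solution: x = -25718 + 377t, y = 364895 - 5349t for integer t.
x ≥ 0: smallest is -25718 mod 377 = 295 (at t = 69), with y = -4186.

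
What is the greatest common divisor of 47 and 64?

1

gcd(64, 47) = 1  (64 = 1×47 + 17, 47 = 2×17 + 13, 17 = 1×13 + 4, 13 = 3×4 + 1, 4 = 4×1).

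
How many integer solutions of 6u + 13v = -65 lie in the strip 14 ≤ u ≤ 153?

gcd(13, 6) = 1  (13 = 2×6 + 1, 6 = 6×1).
Back-substituting, 6×(-2) + 13×(1) = 1.
Scale by -65: particular solution (130, -65); reduce u mod 13: (0, -5).
General solution: u = 0 + 13t, v = -5 - 6t for integer t.
14 ≤ 0 + 13t ≤ 153 gives t ∈ [2, 11], which is 10 values.

10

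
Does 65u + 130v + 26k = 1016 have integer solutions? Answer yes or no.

gcd(130, 65) = 65  (130 = 2*65).
gcd(65, 26) = 13.
13 does not divide 1016 (remainder 2), so no integer solutions.

no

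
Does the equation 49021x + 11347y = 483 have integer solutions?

yes

gcd(49021, 11347) = 7.
7 divides 483, so integer solutions exist.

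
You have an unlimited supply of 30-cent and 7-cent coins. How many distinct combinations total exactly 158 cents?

1

Need nonnegative integers with 30j + 7k = 158.
gcd(30, 7) = 1, and 30·(-3) + 7·(13) = 1.
So (j₀, k₀) = (-474, 2054); general j = -474 + 7t, k = 2054 - 30t.
j ≥ 0 ⇒ t ≥ 68; k ≥ 0 ⇒ t ≤ 68. That's 1 value of t.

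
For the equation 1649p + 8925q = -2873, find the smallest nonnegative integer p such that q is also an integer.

gcd(8925, 1649) = 17  (8925 = 5×1649 + 680, 1649 = 2×680 + 289, 680 = 2×289 + 102, 289 = 2×102 + 85, 102 = 1×85 + 17, 85 = 5×17).
17 divides -2873, so solutions exist.
Back-substituting, 1649×(-92) + 8925×(17) = 17.
Scale by -2873/17 = -169: (p₀, q₀) = (15548, -2873).
General solution: p = 15548 + 525t, q = -2873 - 97t for integer t.
p ≥ 0: smallest is 15548 mod 525 = 323 (at t = -29), with q = -60.

323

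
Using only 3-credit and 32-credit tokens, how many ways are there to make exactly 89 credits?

Need nonnegative integers with 3j + 32k = 89.
gcd(3, 32) = 1, and 3·(11) + 32·(-1) = 1.
So (j₀, k₀) = (979, -89); general j = 979 + 32t, k = -89 - 3t.
j ≥ 0 ⇒ t ≥ -30; k ≥ 0 ⇒ t ≤ -30. That's 1 value of t.

1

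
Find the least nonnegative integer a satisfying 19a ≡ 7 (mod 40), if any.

13

gcd(40, 19) = 1.
1 divides 7, so solutions exist.
By Bézout, 19*(19) + 40*(-9) = 1.
So 19*(19) ≡ 1 (mod 40); multiply by 7: a ≡ 133 (mod 40).
Smallest nonnegative: a = 133 mod 40 = 13.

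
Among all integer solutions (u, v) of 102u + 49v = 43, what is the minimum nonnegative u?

23

gcd(102, 49) = 1.
1 divides 43, so solutions exist.
By Bézout, 102*(-12) + 49*(25) = 1.
Scale by 43/1 = 43: (u₀, v₀) = (-516, 1075).
General solution: u = -516 + 49t, v = 1075 - 102t for integer t.
u ≥ 0: smallest is -516 mod 49 = 23 (at t = 11), with v = -47.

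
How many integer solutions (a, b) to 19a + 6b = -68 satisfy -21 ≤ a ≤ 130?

26

gcd(19, 6) = 1  (19 = 3*6 + 1, 6 = 6*1).
Back-substituting, 19*(1) + 6*(-3) = 1.
Scale by -68: particular solution (-68, 204); reduce a mod 6: (4, -24).
General solution: a = 4 + 6t, b = -24 - 19t for integer t.
-21 ≤ 4 + 6t ≤ 130 gives t ∈ [-4, 21], which is 26 values.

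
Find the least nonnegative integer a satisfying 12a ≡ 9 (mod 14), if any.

gcd(14, 12):
  14 = 1×12 + 2
  12 = 6×2
so gcd(14, 12) = 2.
2 does not divide 9, so the congruence has no solution.

no solution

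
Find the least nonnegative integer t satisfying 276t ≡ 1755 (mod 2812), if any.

gcd(2812, 276) = 4.
4 does not divide 1755, so the congruence has no solution.

no solution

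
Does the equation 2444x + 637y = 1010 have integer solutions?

gcd(2444, 637) = 13  (2444 = 3*637 + 533, 637 = 1*533 + 104, 533 = 5*104 + 13, 104 = 8*13).
13 does not divide 1010 (remainder 9), so no integer solutions.

no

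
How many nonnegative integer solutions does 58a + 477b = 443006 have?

gcd(477, 58):
  477 = 8·58 + 13
  58 = 4·13 + 6
  13 = 2·6 + 1
  6 = 6·1
so gcd(477, 58) = 1.
Back-substitute for Bézout coefficients:
  1 = 13 - 2·6
  ... = 58·(-74) + 477·(9)
Scale by 443006: one solution is (-32782444, 3987054). Reduce a mod 477: (335, 888).
General: a = 335 + 477t, b = 888 - 58t.
a ≥ 0 ⇒ t ≥ 0; b ≥ 0 ⇒ t ≤ 15. So t ∈ [0, 15]: 16 solutions.

16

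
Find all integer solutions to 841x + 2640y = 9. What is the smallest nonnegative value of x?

609

gcd(2640, 841):
  2640 = 3·841 + 117
  841 = 7·117 + 22
  117 = 5·22 + 7
  22 = 3·7 + 1
  7 = 7·1
so gcd(2640, 841) = 1.
1 divides 9, so solutions exist.
Back-substitute for Bézout coefficients:
  1 = 22 - 3·7
  ... = 841·(361) + 2640·(-115)
Scale by 9/1 = 9: (x₀, y₀) = (3249, -1035).
General solution: x = 3249 + 2640t, y = -1035 - 841t for integer t.
x ≥ 0: smallest is 3249 mod 2640 = 609 (at t = -1), with y = -194.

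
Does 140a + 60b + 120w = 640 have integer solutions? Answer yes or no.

gcd(140, 60):
  140 = 2*60 + 20
  60 = 3*20
so gcd(140, 60) = 20.
gcd(20, 120) = 20.
20 divides 640, so integer solutions exist.

yes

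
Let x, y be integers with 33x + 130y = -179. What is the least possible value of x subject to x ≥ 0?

97

gcd(130, 33) = 1.
1 divides -179, so solutions exist.
By Bézout, 33*(-63) + 130*(16) = 1.
Scale by -179/1 = -179: (x₀, y₀) = (11277, -2864).
General solution: x = 11277 + 130t, y = -2864 - 33t for integer t.
x ≥ 0: smallest is 11277 mod 130 = 97 (at t = -86), with y = -26.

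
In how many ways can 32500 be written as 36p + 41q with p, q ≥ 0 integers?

gcd(41, 36) = 1.
By Bézout, 36×(8) + 41×(-7) = 1.
One solution: (19, 776).
General: p = 19 + 41t, q = 776 - 36t.
p ≥ 0 ⇒ t ≥ 0; q ≥ 0 ⇒ t ≤ 21. So t ∈ [0, 21]: 22 solutions.

22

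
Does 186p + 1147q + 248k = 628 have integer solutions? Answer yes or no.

gcd(1147, 186):
  1147 = 6·186 + 31
  186 = 6·31
so gcd(1147, 186) = 31.
gcd(31, 248) = 31.
31 does not divide 628 (remainder 8), so no integer solutions.

no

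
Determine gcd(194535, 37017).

gcd(194535, 37017):
  194535 = 5×37017 + 9450
  37017 = 3×9450 + 8667
  9450 = 1×8667 + 783
  8667 = 11×783 + 54
  783 = 14×54 + 27
  54 = 2×27
so gcd(194535, 37017) = 27.

27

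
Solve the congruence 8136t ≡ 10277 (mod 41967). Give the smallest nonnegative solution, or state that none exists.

no solution

gcd(41967, 8136) = 9.
9 does not divide 10277, so the congruence has no solution.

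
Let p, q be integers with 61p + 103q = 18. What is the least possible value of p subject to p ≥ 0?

29

gcd(103, 61):
  103 = 1*61 + 42
  61 = 1*42 + 19
  42 = 2*19 + 4
  19 = 4*4 + 3
  4 = 1*3 + 1
  3 = 3*1
so gcd(103, 61) = 1.
1 divides 18, so solutions exist.
Back-substitute for Bézout coefficients:
  1 = 4 - 1*3
  ... = 61*(-27) + 103*(16)
Scale by 18/1 = 18: (p₀, q₀) = (-486, 288).
General solution: p = -486 + 103t, q = 288 - 61t for integer t.
p ≥ 0: smallest is -486 mod 103 = 29 (at t = 5), with q = -17.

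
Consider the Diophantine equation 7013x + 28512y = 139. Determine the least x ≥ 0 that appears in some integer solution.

6383

gcd(28512, 7013):
  28512 = 4*7013 + 460
  7013 = 15*460 + 113
  460 = 4*113 + 8
  113 = 14*8 + 1
  8 = 8*1
so gcd(28512, 7013) = 1.
1 divides 139, so solutions exist.
Back-substitute for Bézout coefficients:
  1 = 113 - 14*8
  ... = 7013*(3533) + 28512*(-869)
Scale by 139/1 = 139: (x₀, y₀) = (491087, -120791).
General solution: x = 491087 + 28512t, y = -120791 - 7013t for integer t.
x ≥ 0: smallest is 491087 mod 28512 = 6383 (at t = -17), with y = -1570.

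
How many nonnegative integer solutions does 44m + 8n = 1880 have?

22

gcd(44, 8) = 4  (44 = 5·8 + 4, 8 = 2·4).
Back-substituting, 44·(1) + 8·(-5) = 4.
Scale by 470: one solution is (470, -2350). Reduce m mod 2: (0, 235).
General: m = 0 + 2t, n = 235 - 11t.
m ≥ 0 ⇒ t ≥ 0; n ≥ 0 ⇒ t ≤ 21. So t ∈ [0, 21]: 22 solutions.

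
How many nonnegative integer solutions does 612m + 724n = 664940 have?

6

gcd(724, 612) = 4.
By Bézout, 612×(84) + 724×(-71) = 4.
One solution: (133, 806).
General: m = 133 + 181t, n = 806 - 153t.
m ≥ 0 ⇒ t ≥ 0; n ≥ 0 ⇒ t ≤ 5. So t ∈ [0, 5]: 6 solutions.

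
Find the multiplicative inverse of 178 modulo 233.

gcd(233, 178) = 1  (233 = 1*178 + 55, 178 = 3*55 + 13, 55 = 4*13 + 3, 13 = 4*3 + 1, 3 = 3*1).
Back-substituting, 178*(72) + 233*(-55) = 1.
So 178*72 ≡ 1 (mod 233), and 72 mod 233 = 72.

72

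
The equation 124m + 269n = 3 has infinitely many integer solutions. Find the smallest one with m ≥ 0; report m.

115

gcd(269, 124):
  269 = 2·124 + 21
  124 = 5·21 + 19
  21 = 1·19 + 2
  19 = 9·2 + 1
  2 = 2·1
so gcd(269, 124) = 1.
1 divides 3, so solutions exist.
Back-substitute for Bézout coefficients:
  1 = 19 - 9·2
  ... = 124·(128) + 269·(-59)
Scale by 3/1 = 3: (m₀, n₀) = (384, -177).
General solution: m = 384 + 269t, n = -177 - 124t for integer t.
m ≥ 0: smallest is 384 mod 269 = 115 (at t = -1), with n = -53.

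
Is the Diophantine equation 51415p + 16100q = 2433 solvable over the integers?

no

gcd(51415, 16100) = 35.
35 does not divide 2433 (remainder 18), so no integer solutions.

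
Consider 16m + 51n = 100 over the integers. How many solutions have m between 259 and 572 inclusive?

gcd(51, 16):
  51 = 3*16 + 3
  16 = 5*3 + 1
  3 = 3*1
so gcd(51, 16) = 1.
Back-substitute for Bézout coefficients:
  1 = 16 - 5*3
  ... = 16*(16) + 51*(-5)
Scale by 100: particular solution (1600, -500); reduce m mod 51: (19, -4).
General solution: m = 19 + 51t, n = -4 - 16t for integer t.
259 ≤ 19 + 51t ≤ 572 gives t ∈ [5, 10], which is 6 values.

6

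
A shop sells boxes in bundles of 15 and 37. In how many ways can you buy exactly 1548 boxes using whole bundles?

3

Need nonnegative integers with 15j + 37k = 1548.
gcd(15, 37) = 1, and 15·(5) + 37·(-2) = 1.
So (j₀, k₀) = (7740, -3096); general j = 7740 + 37t, k = -3096 - 15t.
j ≥ 0 ⇒ t ≥ -209; k ≥ 0 ⇒ t ≤ -207. That's 3 values of t.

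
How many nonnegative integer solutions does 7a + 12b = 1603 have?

gcd(12, 7) = 1.
By Bézout, 7·(-5) + 12·(3) = 1.
One solution: (1, 133).
General: a = 1 + 12t, b = 133 - 7t.
a ≥ 0 ⇒ t ≥ 0; b ≥ 0 ⇒ t ≤ 19. So t ∈ [0, 19]: 20 solutions.

20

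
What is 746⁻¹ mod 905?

831

gcd(905, 746) = 1.
By Bézout, 746*(-74) + 905*(61) = 1.
So 746*-74 ≡ 1 (mod 905), and -74 mod 905 = 831.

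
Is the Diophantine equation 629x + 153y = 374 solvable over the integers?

gcd(629, 153) = 17.
17 divides 374, so integer solutions exist.

yes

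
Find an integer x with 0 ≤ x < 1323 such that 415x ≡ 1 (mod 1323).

424

gcd(1323, 415):
  1323 = 3×415 + 78
  415 = 5×78 + 25
  78 = 3×25 + 3
  25 = 8×3 + 1
  3 = 3×1
so gcd(1323, 415) = 1.
Back-substitute for Bézout coefficients:
  1 = 25 - 8×3
  ... = 415×(424) + 1323×(-133)
So 415×424 ≡ 1 (mod 1323), and 424 mod 1323 = 424.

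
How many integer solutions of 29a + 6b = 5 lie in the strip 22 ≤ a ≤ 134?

gcd(29, 6) = 1.
By Bézout, 29*(-1) + 6*(5) = 1.
Particular solution: (1, -4).
General solution: a = 1 + 6t, b = -4 - 29t for integer t.
22 ≤ 1 + 6t ≤ 134 gives t ∈ [4, 22], which is 19 values.

19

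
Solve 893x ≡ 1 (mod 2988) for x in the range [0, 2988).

gcd(2988, 893):
  2988 = 3×893 + 309
  893 = 2×309 + 275
  309 = 1×275 + 34
  275 = 8×34 + 3
  34 = 11×3 + 1
  3 = 3×1
so gcd(2988, 893) = 1.
Back-substitute for Bézout coefficients:
  1 = 34 - 11×3
  ... = 893×(-967) + 2988×(289)
So 893×-967 ≡ 1 (mod 2988), and -967 mod 2988 = 2021.

2021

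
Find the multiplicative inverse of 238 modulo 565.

292

gcd(565, 238) = 1.
By Bézout, 238*(-273) + 565*(115) = 1.
So 238*-273 ≡ 1 (mod 565), and -273 mod 565 = 292.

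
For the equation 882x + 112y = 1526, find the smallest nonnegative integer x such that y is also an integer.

gcd(882, 112) = 14.
14 divides 1526, so solutions exist.
By Bézout, 882×(-1) + 112×(8) = 14.
Scale by 1526/14 = 109: (x₀, y₀) = (-109, 872).
General solution: x = -109 + 8t, y = 872 - 63t for integer t.
x ≥ 0: smallest is -109 mod 8 = 3 (at t = 14), with y = -10.

3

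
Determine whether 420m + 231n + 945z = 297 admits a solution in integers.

no

gcd(420, 231) = 21.
gcd(21, 945) = 21.
21 does not divide 297 (remainder 3), so no integer solutions.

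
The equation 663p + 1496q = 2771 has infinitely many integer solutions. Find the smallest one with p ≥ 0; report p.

gcd(1496, 663):
  1496 = 2·663 + 170
  663 = 3·170 + 153
  170 = 1·153 + 17
  153 = 9·17
so gcd(1496, 663) = 17.
17 divides 2771, so solutions exist.
Back-substitute for Bézout coefficients:
  17 = 170 - 1·153
  ... = 663·(-9) + 1496·(4)
Scale by 2771/17 = 163: (p₀, q₀) = (-1467, 652).
General solution: p = -1467 + 88t, q = 652 - 39t for integer t.
p ≥ 0: smallest is -1467 mod 88 = 29 (at t = 17), with q = -11.

29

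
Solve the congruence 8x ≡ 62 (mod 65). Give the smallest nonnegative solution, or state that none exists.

gcd(65, 8):
  65 = 8×8 + 1
  8 = 8×1
so gcd(65, 8) = 1.
1 divides 62, so solutions exist.
Back-substitute for Bézout coefficients:
  1 = 65 - 8×8
  ... = 8×(-8) + 65×(1)
So 8×(-8) ≡ 1 (mod 65); multiply by 62: x ≡ -496 (mod 65).
Smallest nonnegative: x = -496 mod 65 = 24.

24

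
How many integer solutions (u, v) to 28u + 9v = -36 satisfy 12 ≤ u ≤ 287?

gcd(28, 9) = 1.
By Bézout, 28×(1) + 9×(-3) = 1.
Particular solution: (0, -4).
General solution: u = 0 + 9t, v = -4 - 28t for integer t.
12 ≤ 0 + 9t ≤ 287 gives t ∈ [2, 31], which is 30 values.

30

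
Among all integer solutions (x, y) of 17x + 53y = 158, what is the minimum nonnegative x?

gcd(53, 17):
  53 = 3*17 + 2
  17 = 8*2 + 1
  2 = 2*1
so gcd(53, 17) = 1.
1 divides 158, so solutions exist.
Back-substitute for Bézout coefficients:
  1 = 17 - 8*2
  ... = 17*(25) + 53*(-8)
Scale by 158/1 = 158: (x₀, y₀) = (3950, -1264).
General solution: x = 3950 + 53t, y = -1264 - 17t for integer t.
x ≥ 0: smallest is 3950 mod 53 = 28 (at t = -74), with y = -6.

28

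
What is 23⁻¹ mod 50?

gcd(50, 23) = 1.
By Bézout, 23×(-13) + 50×(6) = 1.
So 23×-13 ≡ 1 (mod 50), and -13 mod 50 = 37.

37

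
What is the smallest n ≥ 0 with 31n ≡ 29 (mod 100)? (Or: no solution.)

59

gcd(100, 31) = 1  (100 = 3·31 + 7, 31 = 4·7 + 3, 7 = 2·3 + 1, 3 = 3·1).
1 divides 29, so solutions exist.
Back-substituting, 31·(-29) + 100·(9) = 1.
So 31·(-29) ≡ 1 (mod 100); multiply by 29: n ≡ -841 (mod 100).
Smallest nonnegative: n = -841 mod 100 = 59.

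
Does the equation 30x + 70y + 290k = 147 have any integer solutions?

no

gcd(70, 30) = 10  (70 = 2*30 + 10, 30 = 3*10).
gcd(10, 290) = 10.
10 does not divide 147 (remainder 7), so no integer solutions.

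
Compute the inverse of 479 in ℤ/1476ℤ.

gcd(1476, 479) = 1.
By Bézout, 479×(-265) + 1476×(86) = 1.
So 479×-265 ≡ 1 (mod 1476), and -265 mod 1476 = 1211.

1211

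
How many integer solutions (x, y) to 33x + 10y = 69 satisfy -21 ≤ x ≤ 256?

gcd(33, 10) = 1  (33 = 3*10 + 3, 10 = 3*3 + 1, 3 = 3*1).
Back-substituting, 33*(-3) + 10*(10) = 1.
Scale by 69: particular solution (-207, 690); reduce x mod 10: (3, -3).
General solution: x = 3 + 10t, y = -3 - 33t for integer t.
-21 ≤ 3 + 10t ≤ 256 gives t ∈ [-2, 25], which is 28 values.

28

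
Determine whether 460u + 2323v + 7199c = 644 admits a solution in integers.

gcd(2323, 460) = 23.
gcd(23, 7199) = 23.
23 divides 644, so integer solutions exist.

yes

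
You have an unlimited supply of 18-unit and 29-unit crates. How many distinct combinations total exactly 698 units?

Need nonnegative integers with 18j + 29k = 698.
gcd(18, 29) = 1, and 18·(-8) + 29·(5) = 1.
So (j₀, k₀) = (-5584, 3490); general j = -5584 + 29t, k = 3490 - 18t.
j ≥ 0 ⇒ t ≥ 193; k ≥ 0 ⇒ t ≤ 193. That's 1 value of t.

1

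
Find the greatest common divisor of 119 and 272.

gcd(272, 119):
  272 = 2·119 + 34
  119 = 3·34 + 17
  34 = 2·17
so gcd(272, 119) = 17.

17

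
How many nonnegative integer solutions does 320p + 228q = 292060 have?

16

gcd(320, 228) = 4  (320 = 1*228 + 92, 228 = 2*92 + 44, 92 = 2*44 + 4, 44 = 11*4).
Back-substituting, 320*(5) + 228*(-7) = 4.
Scale by 73015: one solution is (365075, -511105). Reduce p mod 57: (47, 1215).
General: p = 47 + 57t, q = 1215 - 80t.
p ≥ 0 ⇒ t ≥ 0; q ≥ 0 ⇒ t ≤ 15. So t ∈ [0, 15]: 16 solutions.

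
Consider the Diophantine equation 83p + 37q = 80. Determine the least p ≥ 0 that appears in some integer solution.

gcd(83, 37):
  83 = 2*37 + 9
  37 = 4*9 + 1
  9 = 9*1
so gcd(83, 37) = 1.
1 divides 80, so solutions exist.
Back-substitute for Bézout coefficients:
  1 = 37 - 4*9
  ... = 83*(-4) + 37*(9)
Scale by 80/1 = 80: (p₀, q₀) = (-320, 720).
General solution: p = -320 + 37t, q = 720 - 83t for integer t.
p ≥ 0: smallest is -320 mod 37 = 13 (at t = 9), with q = -27.

13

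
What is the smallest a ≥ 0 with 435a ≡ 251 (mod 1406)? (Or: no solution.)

gcd(1406, 435):
  1406 = 3×435 + 101
  435 = 4×101 + 31
  101 = 3×31 + 8
  31 = 3×8 + 7
  8 = 1×7 + 1
  7 = 7×1
so gcd(1406, 435) = 1.
1 divides 251, so solutions exist.
Back-substitute for Bézout coefficients:
  1 = 8 - 1×7
  ... = 435×(-181) + 1406×(56)
So 435×(-181) ≡ 1 (mod 1406); multiply by 251: a ≡ -45431 (mod 1406).
Smallest nonnegative: a = -45431 mod 1406 = 967.

967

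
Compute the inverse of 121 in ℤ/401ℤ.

116

gcd(401, 121) = 1  (401 = 3×121 + 38, 121 = 3×38 + 7, 38 = 5×7 + 3, 7 = 2×3 + 1, 3 = 3×1).
Back-substituting, 121×(116) + 401×(-35) = 1.
So 121×116 ≡ 1 (mod 401), and 116 mod 401 = 116.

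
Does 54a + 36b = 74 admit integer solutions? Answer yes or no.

no

gcd(54, 36) = 18.
18 does not divide 74 (remainder 2), so no integer solutions.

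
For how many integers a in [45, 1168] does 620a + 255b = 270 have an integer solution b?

gcd(620, 255) = 5.
By Bézout, 620*(7) + 255*(-17) = 5.
Particular solution: (21, -50).
General solution: a = 21 + 51t, b = -50 - 124t for integer t.
45 ≤ 21 + 51t ≤ 1168 gives t ∈ [1, 22], which is 22 values.

22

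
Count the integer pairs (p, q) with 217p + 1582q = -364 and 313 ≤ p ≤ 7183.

31

gcd(1582, 217) = 7.
By Bézout, 217*(-51) + 1582*(7) = 7.
Particular solution: (166, -23).
General solution: p = 166 + 226t, q = -23 - 31t for integer t.
313 ≤ 166 + 226t ≤ 7183 gives t ∈ [1, 31], which is 31 values.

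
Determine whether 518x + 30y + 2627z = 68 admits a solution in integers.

gcd(518, 30) = 2  (518 = 17×30 + 8, 30 = 3×8 + 6, 8 = 1×6 + 2, 6 = 3×2).
gcd(2, 2627) = 1.
1 divides 68, so integer solutions exist.

yes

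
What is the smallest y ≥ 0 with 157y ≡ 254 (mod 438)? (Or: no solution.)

116

gcd(438, 157):
  438 = 2*157 + 124
  157 = 1*124 + 33
  124 = 3*33 + 25
  33 = 1*25 + 8
  25 = 3*8 + 1
  8 = 8*1
so gcd(438, 157) = 1.
1 divides 254, so solutions exist.
Back-substitute for Bézout coefficients:
  1 = 25 - 3*8
  ... = 157*(-53) + 438*(19)
So 157*(-53) ≡ 1 (mod 438); multiply by 254: y ≡ -13462 (mod 438).
Smallest nonnegative: y = -13462 mod 438 = 116.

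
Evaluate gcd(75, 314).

1

gcd(314, 75) = 1  (314 = 4·75 + 14, 75 = 5·14 + 5, 14 = 2·5 + 4, 5 = 1·4 + 1, 4 = 4·1).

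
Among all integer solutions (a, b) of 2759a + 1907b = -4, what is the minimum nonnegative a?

gcd(2759, 1907):
  2759 = 1×1907 + 852
  1907 = 2×852 + 203
  852 = 4×203 + 40
  203 = 5×40 + 3
  40 = 13×3 + 1
  3 = 3×1
so gcd(2759, 1907) = 1.
1 divides -4, so solutions exist.
Back-substitute for Bézout coefficients:
  1 = 40 - 13×3
  ... = 2759×(620) + 1907×(-897)
Scale by -4/1 = -4: (a₀, b₀) = (-2480, 3588).
General solution: a = -2480 + 1907t, b = 3588 - 2759t for integer t.
a ≥ 0: smallest is -2480 mod 1907 = 1334 (at t = 2), with b = -1930.

1334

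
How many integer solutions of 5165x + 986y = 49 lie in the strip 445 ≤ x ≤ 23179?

gcd(5165, 986):
  5165 = 5·986 + 235
  986 = 4·235 + 46
  235 = 5·46 + 5
  46 = 9·5 + 1
  5 = 5·1
so gcd(5165, 986) = 1.
Back-substitute for Bézout coefficients:
  1 = 46 - 9·5
  ... = 5165·(-193) + 986·(1011)
Scale by 49: particular solution (-9457, 49539); reduce x mod 986: (403, -2111).
General solution: x = 403 + 986t, y = -2111 - 5165t for integer t.
445 ≤ 403 + 986t ≤ 23179 gives t ∈ [1, 23], which is 23 values.

23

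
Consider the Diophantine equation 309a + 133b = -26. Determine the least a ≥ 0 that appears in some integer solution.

gcd(309, 133) = 1.
1 divides -26, so solutions exist.
By Bézout, 309*(-34) + 133*(79) = 1.
Scale by -26/1 = -26: (a₀, b₀) = (884, -2054).
General solution: a = 884 + 133t, b = -2054 - 309t for integer t.
a ≥ 0: smallest is 884 mod 133 = 86 (at t = -6), with b = -200.

86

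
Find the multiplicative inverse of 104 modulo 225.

119

gcd(225, 104) = 1  (225 = 2*104 + 17, 104 = 6*17 + 2, 17 = 8*2 + 1, 2 = 2*1).
Back-substituting, 104*(-106) + 225*(49) = 1.
So 104*-106 ≡ 1 (mod 225), and -106 mod 225 = 119.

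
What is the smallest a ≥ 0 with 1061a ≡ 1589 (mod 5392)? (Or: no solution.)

gcd(5392, 1061) = 1  (5392 = 5*1061 + 87, 1061 = 12*87 + 17, 87 = 5*17 + 2, 17 = 8*2 + 1, 2 = 2*1).
1 divides 1589, so solutions exist.
Back-substituting, 1061*(2541) + 5392*(-500) = 1.
So 1061*(2541) ≡ 1 (mod 5392); multiply by 1589: a ≡ 4037649 (mod 5392).
Smallest nonnegative: a = 4037649 mod 5392 = 4433.

4433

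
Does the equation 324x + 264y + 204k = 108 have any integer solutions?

gcd(324, 264) = 12  (324 = 1*264 + 60, 264 = 4*60 + 24, 60 = 2*24 + 12, 24 = 2*12).
gcd(12, 204) = 12.
12 divides 108, so integer solutions exist.

yes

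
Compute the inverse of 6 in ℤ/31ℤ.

26

gcd(31, 6) = 1.
By Bézout, 6·(-5) + 31·(1) = 1.
So 6·-5 ≡ 1 (mod 31), and -5 mod 31 = 26.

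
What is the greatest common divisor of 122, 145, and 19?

1

gcd(145, 122):
  145 = 1×122 + 23
  122 = 5×23 + 7
  23 = 3×7 + 2
  7 = 3×2 + 1
  2 = 2×1
so gcd(145, 122) = 1.
gcd(1, 19) = 1.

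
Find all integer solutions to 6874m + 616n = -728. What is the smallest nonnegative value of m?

24

gcd(6874, 616) = 14.
14 divides -728, so solutions exist.
By Bézout, 6874*(19) + 616*(-212) = 14.
Scale by -728/14 = -52: (m₀, n₀) = (-988, 11024).
General solution: m = -988 + 44t, n = 11024 - 491t for integer t.
m ≥ 0: smallest is -988 mod 44 = 24 (at t = 23), with n = -269.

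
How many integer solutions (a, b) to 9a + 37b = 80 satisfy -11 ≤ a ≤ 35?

gcd(37, 9) = 1.
By Bézout, 9×(-4) + 37×(1) = 1.
Particular solution: (13, -1).
General solution: a = 13 + 37t, b = -1 - 9t for integer t.
-11 ≤ 13 + 37t ≤ 35 gives t ∈ [0, 0], which is 1 value.

1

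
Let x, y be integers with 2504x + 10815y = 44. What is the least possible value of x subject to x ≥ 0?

gcd(10815, 2504):
  10815 = 4*2504 + 799
  2504 = 3*799 + 107
  799 = 7*107 + 50
  107 = 2*50 + 7
  50 = 7*7 + 1
  7 = 7*1
so gcd(10815, 2504) = 1.
1 divides 44, so solutions exist.
Back-substitute for Bézout coefficients:
  1 = 50 - 7*7
  ... = 2504*(-1516) + 10815*(351)
Scale by 44/1 = 44: (x₀, y₀) = (-66704, 15444).
General solution: x = -66704 + 10815t, y = 15444 - 2504t for integer t.
x ≥ 0: smallest is -66704 mod 10815 = 9001 (at t = 7), with y = -2084.

9001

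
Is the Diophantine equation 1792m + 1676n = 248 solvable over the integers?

gcd(1792, 1676) = 4  (1792 = 1×1676 + 116, 1676 = 14×116 + 52, 116 = 2×52 + 12, 52 = 4×12 + 4, 12 = 3×4).
4 divides 248, so integer solutions exist.

yes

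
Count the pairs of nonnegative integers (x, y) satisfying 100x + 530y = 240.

0

gcd(530, 100):
  530 = 5*100 + 30
  100 = 3*30 + 10
  30 = 3*10
so gcd(530, 100) = 10.
Back-substitute for Bézout coefficients:
  10 = 100 - 3*30
  ... = 100*(16) + 530*(-3)
Scale by 24: one solution is (384, -72). Reduce x mod 53: (13, -2).
General: x = 13 + 53t, y = -2 - 10t.
x ≥ 0 ⇒ t ≥ 0; y ≥ 0 ⇒ t ≤ -1. So t ∈ [0, -1]: 0 solutions.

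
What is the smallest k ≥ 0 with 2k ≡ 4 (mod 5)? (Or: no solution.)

gcd(5, 2):
  5 = 2×2 + 1
  2 = 2×1
so gcd(5, 2) = 1.
1 divides 4, so solutions exist.
Back-substitute for Bézout coefficients:
  1 = 5 - 2×2
  ... = 2×(-2) + 5×(1)
So 2×(-2) ≡ 1 (mod 5); multiply by 4: k ≡ -8 (mod 5).
Smallest nonnegative: k = -8 mod 5 = 2.

2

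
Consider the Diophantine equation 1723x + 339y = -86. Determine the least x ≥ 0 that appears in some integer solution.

gcd(1723, 339):
  1723 = 5*339 + 28
  339 = 12*28 + 3
  28 = 9*3 + 1
  3 = 3*1
so gcd(1723, 339) = 1.
1 divides -86, so solutions exist.
Back-substitute for Bézout coefficients:
  1 = 28 - 9*3
  ... = 1723*(109) + 339*(-554)
Scale by -86/1 = -86: (x₀, y₀) = (-9374, 47644).
General solution: x = -9374 + 339t, y = 47644 - 1723t for integer t.
x ≥ 0: smallest is -9374 mod 339 = 118 (at t = 28), with y = -600.

118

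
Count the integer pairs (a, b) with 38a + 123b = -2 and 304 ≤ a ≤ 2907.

21

gcd(123, 38) = 1  (123 = 3·38 + 9, 38 = 4·9 + 2, 9 = 4·2 + 1, 2 = 2·1).
Back-substituting, 38·(-55) + 123·(17) = 1.
Scale by -2: particular solution (110, -34); reduce a mod 123: (110, -34).
General solution: a = 110 + 123t, b = -34 - 38t for integer t.
304 ≤ 110 + 123t ≤ 2907 gives t ∈ [2, 22], which is 21 values.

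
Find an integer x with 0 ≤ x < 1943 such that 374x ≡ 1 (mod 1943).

gcd(1943, 374) = 1  (1943 = 5×374 + 73, 374 = 5×73 + 9, 73 = 8×9 + 1, 9 = 9×1).
Back-substituting, 374×(-213) + 1943×(41) = 1.
So 374×-213 ≡ 1 (mod 1943), and -213 mod 1943 = 1730.

1730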